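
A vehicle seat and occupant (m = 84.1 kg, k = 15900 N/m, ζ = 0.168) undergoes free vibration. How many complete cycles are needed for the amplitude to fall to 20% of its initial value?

Logarithmic decrement δ = 2πζ/√(1 − ζ²) = 2π × 0.1680/√(1 − 0.0282) = 1.071.
x_n/x₀ = e^(−nδ) ≤ 0.2; take ln: n ≥ ln(1/0.2)/δ = 1.609/1.071 = 1.503.
So 2 complete cycles are required.

2 cycles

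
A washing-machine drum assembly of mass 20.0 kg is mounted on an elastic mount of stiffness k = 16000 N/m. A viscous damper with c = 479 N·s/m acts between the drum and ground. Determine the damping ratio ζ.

ω_n = √(k/m) = √(16000/20.0) = 28.28 rad/s.
Critical damping c_c = 2√(k·m) = 2√(16000 × 20.0) = 1131 N·s/m, so ζ = c/c_c = 479/1131 = 0.4234.

0.423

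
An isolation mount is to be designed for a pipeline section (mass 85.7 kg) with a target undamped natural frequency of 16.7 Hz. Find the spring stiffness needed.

944000 N/m

ω_n = 2πf_n = 2π × 16.7 = 104.9 rad/s.
k = m·ω_n² = 85.7 × 104.9² = 85.7 × 11010 = 943600 N/m.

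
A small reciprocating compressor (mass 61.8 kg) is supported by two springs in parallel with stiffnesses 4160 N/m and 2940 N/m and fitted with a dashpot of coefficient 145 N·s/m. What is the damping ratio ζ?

0.109

Parallel springs add: k_eq = 4160 + 2940 = 7100 N/m.
ω_n = √(k_eq/m) = √(7100/61.8) = 10.72 rad/s.
Critical damping c_c = 2√(k_eq·m) = 2√(7100 × 61.8) = 1325 N·s/m, so ζ = c/c_c = 145/1325 = 0.1094.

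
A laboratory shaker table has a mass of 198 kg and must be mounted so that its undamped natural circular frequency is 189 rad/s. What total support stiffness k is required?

7070000 N/m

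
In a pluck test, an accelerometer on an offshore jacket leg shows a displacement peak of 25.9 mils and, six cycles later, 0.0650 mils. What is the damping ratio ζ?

Logarithmic decrement δ = (1/n)·ln(x₀/x_n) = (1/6)·ln(25.9/0.0650) = (1/6)·ln(398.5) = 0.9979.
ζ = δ/√(4π² + δ²) = 0.9979/√(39.48 + 0.996) = 0.9979/6.362 = 0.1569.

0.157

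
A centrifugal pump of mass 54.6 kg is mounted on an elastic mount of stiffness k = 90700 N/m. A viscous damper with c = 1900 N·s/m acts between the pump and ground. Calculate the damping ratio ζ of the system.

0.427

ω_n = √(k/m) = √(90700/54.6) = 40.76 rad/s.
Critical damping c_c = 2√(k·m) = 2√(90700 × 54.6) = 4451 N·s/m, so ζ = c/c_c = 1900/4451 = 0.4269.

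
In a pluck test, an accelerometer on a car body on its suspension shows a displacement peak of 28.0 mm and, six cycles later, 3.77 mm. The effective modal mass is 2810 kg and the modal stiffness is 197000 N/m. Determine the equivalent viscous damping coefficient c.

Logarithmic decrement δ = (1/n)·ln(x₀/x_n) = (1/6)·ln(28.0/3.77) = (1/6)·ln(7.427) = 0.3342.
ζ = δ/√(4π² + δ²) = 0.3342/√(39.48 + 0.112) = 0.3342/6.292 = 0.05311.
c = ζ · 2√(km) = 0.05311 × 2√(197000 × 2810) = 0.05311 × 47060 = 2499 N·s/m.

2500 N·s/m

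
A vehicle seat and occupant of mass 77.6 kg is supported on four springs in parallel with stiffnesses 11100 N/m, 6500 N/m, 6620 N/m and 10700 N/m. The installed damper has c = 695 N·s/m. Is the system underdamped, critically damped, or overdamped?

underdamped

Parallel springs add: k_eq = 11100 + 6500 + 6620 + 10700 = 34920 N/m.
c_c = 2√(k_eq·m) = 3292 N·s/m; ζ = c/c_c = 695/3292 = 0.211.
Since ζ < 1 the system is underdamped.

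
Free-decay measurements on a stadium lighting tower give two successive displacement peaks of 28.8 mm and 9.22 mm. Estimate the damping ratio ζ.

0.178

Logarithmic decrement δ = (1/n)·ln(x₀/x_n) = (1/1)·ln(28.8/9.22) = (1/1)·ln(3.124) = 1.139.
ζ = δ/√(4π² + δ²) = 1.139/√(39.48 + 1.30) = 1.139/6.386 = 0.1784.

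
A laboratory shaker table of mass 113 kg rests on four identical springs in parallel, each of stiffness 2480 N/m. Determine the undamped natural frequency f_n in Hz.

Parallel springs add: k_eq = 4 × 2480 = 9920 N/m.
ω_n = √(k_eq/m) = √(9920/113) = √87.79 = 9.370 rad/s.
f_n = ω_n/(2π) = 9.370/6.283 = 1.491 Hz.

1.49 Hz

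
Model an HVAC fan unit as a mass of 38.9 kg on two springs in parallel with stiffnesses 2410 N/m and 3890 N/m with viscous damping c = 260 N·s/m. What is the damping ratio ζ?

0.263

Parallel springs add: k_eq = 2410 + 3890 = 6300 N/m.
ω_n = √(k_eq/m) = √(6300/38.9) = 12.73 rad/s.
Critical damping c_c = 2√(k_eq·m) = 2√(6300 × 38.9) = 990.1 N·s/m, so ζ = c/c_c = 260/990.1 = 0.2626.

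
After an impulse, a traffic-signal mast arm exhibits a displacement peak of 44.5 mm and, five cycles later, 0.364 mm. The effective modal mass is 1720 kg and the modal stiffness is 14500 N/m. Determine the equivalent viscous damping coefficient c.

1510 N·s/m

Logarithmic decrement δ = (1/n)·ln(x₀/x_n) = (1/5)·ln(44.5/0.364) = (1/5)·ln(122.3) = 0.9612.
ζ = δ/√(4π² + δ²) = 0.9612/√(39.48 + 0.924) = 0.9612/6.356 = 0.1512.
c = ζ · 2√(km) = 0.1512 × 2√(14500 × 1720) = 0.1512 × 9988 = 1510 N·s/m.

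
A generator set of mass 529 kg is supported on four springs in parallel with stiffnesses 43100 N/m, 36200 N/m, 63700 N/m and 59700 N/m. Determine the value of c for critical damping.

Parallel springs add: k_eq = 43100 + 36200 + 63700 + 59700 = 202700 N/m.
c_c = 2√(k_eq·m) = 2√(202700 × 529) = 2 × 10360 = 20710 N·s/m.

20700 N·s/m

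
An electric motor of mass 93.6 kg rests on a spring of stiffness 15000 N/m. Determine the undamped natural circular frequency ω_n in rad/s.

ω_n = √(k/m) = √(15000/93.6) = √160.3 = 12.66 rad/s.

12.7 rad/s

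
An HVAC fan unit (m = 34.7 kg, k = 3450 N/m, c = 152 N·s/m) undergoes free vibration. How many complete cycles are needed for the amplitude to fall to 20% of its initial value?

2 cycles

ζ = c/(2√(km)) = 152/(2√(3450 × 34.7)) = 152/692.0 = 0.2197.
Logarithmic decrement δ = 2πζ/√(1 − ζ²) = 2π × 0.2197/√(1 − 0.0482) = 1.415.
x_n/x₀ = e^(−nδ) ≤ 0.2; take ln: n ≥ ln(1/0.2)/δ = 1.609/1.415 = 1.138.
So 2 complete cycles are required.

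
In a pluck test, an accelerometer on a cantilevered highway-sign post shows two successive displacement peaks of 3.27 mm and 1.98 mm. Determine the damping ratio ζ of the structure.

0.0796

Logarithmic decrement δ = (1/n)·ln(x₀/x_n) = (1/1)·ln(3.27/1.98) = (1/1)·ln(1.652) = 0.5017.
ζ = δ/√(4π² + δ²) = 0.5017/√(39.48 + 0.252) = 0.5017/6.303 = 0.07959.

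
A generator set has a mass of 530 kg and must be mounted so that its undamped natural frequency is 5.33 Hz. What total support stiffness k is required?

594000 N/m

ω_n = 2πf_n = 2π × 5.33 = 33.49 rad/s.
k = m·ω_n² = 530 × 33.49² = 530 × 1122 = 594400 N/m.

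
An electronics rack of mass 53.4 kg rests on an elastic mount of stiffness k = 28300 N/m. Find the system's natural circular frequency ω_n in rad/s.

ω_n = √(k/m) = √(28300/53.4) = √530.0 = 23.02 rad/s.

23.0 rad/s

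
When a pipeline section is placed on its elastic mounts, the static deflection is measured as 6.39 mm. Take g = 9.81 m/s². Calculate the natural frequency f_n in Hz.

6.24 Hz

ω_n = √(g/δ_st) = √(9.81/0.00639) = √1535 = 39.18 rad/s.
f_n = ω_n/(2π) = 39.18/6.283 = 6.236 Hz.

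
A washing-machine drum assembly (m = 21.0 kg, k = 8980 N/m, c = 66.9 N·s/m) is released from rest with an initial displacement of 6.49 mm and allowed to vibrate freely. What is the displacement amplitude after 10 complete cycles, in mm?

0.0506 mm

ζ = c/(2√(km)) = 66.9/(2√(8980 × 21.0)) = 66.9/868.5 = 0.07703.
Logarithmic decrement δ = 2πζ/√(1 − ζ²) = 2π × 0.07703/√(1 − 0.00593) = 0.4854.
After n cycles, x_n/x₀ = e^(−nδ), so x_10 = 6.49 × e^(−10 × 0.4854) = 6.49 × 0.007795 = 0.05059 mm.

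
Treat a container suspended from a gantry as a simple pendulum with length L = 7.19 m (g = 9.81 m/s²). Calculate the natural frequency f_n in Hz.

For a simple pendulum ω_n = √(g/L) = √(9.81/7.19) = √1.364 = 1.168 rad/s.
f_n = ω_n/(2π) = 1.168/6.283 = 0.1859 Hz.

0.186 Hz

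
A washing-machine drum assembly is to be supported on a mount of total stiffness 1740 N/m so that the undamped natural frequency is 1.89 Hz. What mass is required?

ω_n = 2πf_n = 2π × 1.89 = 11.88 rad/s.
m = k/ω_n² = 1740/11.88² = 1740/141.0 = 12.34 kg.

12.3 kg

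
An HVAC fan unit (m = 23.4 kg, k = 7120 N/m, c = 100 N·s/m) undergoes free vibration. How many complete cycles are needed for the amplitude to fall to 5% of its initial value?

ζ = c/(2√(km)) = 100/(2√(7120 × 23.4)) = 100/816.4 = 0.1225.
Logarithmic decrement δ = 2πζ/√(1 − ζ²) = 2π × 0.1225/√(1 − 0.0150) = 0.7755.
x_n/x₀ = e^(−nδ) ≤ 0.05; take ln: n ≥ ln(1/0.05)/δ = 2.996/0.7755 = 3.863.
So 4 complete cycles are required.

4 cycles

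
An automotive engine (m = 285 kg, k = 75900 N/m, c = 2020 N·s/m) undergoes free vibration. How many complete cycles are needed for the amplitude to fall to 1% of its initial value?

4 cycles

ζ = c/(2√(km)) = 2020/(2√(75900 × 285)) = 2020/9302 = 0.2172.
Logarithmic decrement δ = 2πζ/√(1 − ζ²) = 2π × 0.2172/√(1 − 0.0472) = 1.398.
x_n/x₀ = e^(−nδ) ≤ 0.01; take ln: n ≥ ln(1/0.01)/δ = 4.605/1.398 = 3.295.
So 4 complete cycles are required.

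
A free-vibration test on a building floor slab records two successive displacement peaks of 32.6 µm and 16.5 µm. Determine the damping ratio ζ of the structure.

0.108

Logarithmic decrement δ = (1/n)·ln(x₀/x_n) = (1/1)·ln(32.6/16.5) = (1/1)·ln(1.976) = 0.6810.
ζ = δ/√(4π² + δ²) = 0.6810/√(39.48 + 0.464) = 0.6810/6.320 = 0.1077.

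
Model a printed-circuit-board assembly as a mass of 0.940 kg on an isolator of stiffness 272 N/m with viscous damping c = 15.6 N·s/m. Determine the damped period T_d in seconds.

ω_n = √(k/m) = √(272.0/0.940) = 17.01 rad/s.
Critical damping c_c = 2√(k·m) = 2√(272.0 × 0.940) = 31.98 N·s/m, so ζ = c/c_c = 15.6/31.98 = 0.4878.
ω_d = ω_n√(1 − ζ²) = 17.01 × √(1 − 0.238) = 14.85 rad/s.
T_d = 2π/ω_d = 0.4231 s.

0.423 s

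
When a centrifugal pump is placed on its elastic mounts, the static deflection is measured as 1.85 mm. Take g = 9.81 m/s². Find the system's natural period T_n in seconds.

0.0863 s

ω_n = √(g/δ_st) = √(9.81/0.00185) = √5303 = 72.82 rad/s.
T_n = 2π/ω_n = 6.283/72.82 = 0.08628 s.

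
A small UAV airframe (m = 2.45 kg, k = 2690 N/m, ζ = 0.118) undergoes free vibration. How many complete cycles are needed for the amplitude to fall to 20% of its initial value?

Logarithmic decrement δ = 2πζ/√(1 − ζ²) = 2π × 0.1180/√(1 − 0.0139) = 0.7466.
x_n/x₀ = e^(−nδ) ≤ 0.2; take ln: n ≥ ln(1/0.2)/δ = 1.609/0.7466 = 2.156.
So 3 complete cycles are required.

3 cycles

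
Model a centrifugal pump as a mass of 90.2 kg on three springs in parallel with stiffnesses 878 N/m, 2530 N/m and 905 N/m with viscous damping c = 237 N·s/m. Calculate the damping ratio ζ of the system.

Parallel springs add: k_eq = 878 + 2530 + 905 = 4313 N/m.
ω_n = √(k_eq/m) = √(4313/90.2) = 6.915 rad/s.
Critical damping c_c = 2√(k_eq·m) = 2√(4313 × 90.2) = 1247 N·s/m, so ζ = c/c_c = 237/1247 = 0.1900.

0.190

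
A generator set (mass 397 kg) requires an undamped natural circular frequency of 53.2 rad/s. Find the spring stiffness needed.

1120000 N/m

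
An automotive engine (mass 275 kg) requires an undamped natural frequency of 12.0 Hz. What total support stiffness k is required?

ω_n = 2πf_n = 2π × 12.0 = 75.40 rad/s.
k = m·ω_n² = 275 × 75.40² = 275 × 5685 = 1563000 N/m.

1560000 N/m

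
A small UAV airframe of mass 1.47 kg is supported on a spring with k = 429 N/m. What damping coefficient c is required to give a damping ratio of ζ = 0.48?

24.1 N·s/m

c_c = 2√(k·m) = 2√(429.0 × 1.47) = 50.22 N·s/m.
c = ζ·c_c = 0.48 × 50.22 = 24.11 N·s/m.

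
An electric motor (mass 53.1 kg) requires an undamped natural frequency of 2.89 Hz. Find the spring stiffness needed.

ω_n = 2πf_n = 2π × 2.89 = 18.16 rad/s.
k = m·ω_n² = 53.1 × 18.16² = 53.1 × 329.7 = 17510 N/m.

17500 N/m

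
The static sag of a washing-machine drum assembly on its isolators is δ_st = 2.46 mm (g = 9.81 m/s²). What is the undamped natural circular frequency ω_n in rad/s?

ω_n = √(g/δ_st) = √(9.81/0.00246) = √3988 = 63.15 rad/s.

63.1 rad/s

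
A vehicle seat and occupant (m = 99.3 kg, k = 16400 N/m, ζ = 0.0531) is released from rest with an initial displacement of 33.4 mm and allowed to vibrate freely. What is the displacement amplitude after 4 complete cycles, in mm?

8.78 mm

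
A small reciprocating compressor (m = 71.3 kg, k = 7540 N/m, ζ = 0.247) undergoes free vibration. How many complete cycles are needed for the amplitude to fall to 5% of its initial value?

Logarithmic decrement δ = 2πζ/√(1 − ζ²) = 2π × 0.2470/√(1 − 0.0610) = 1.602.
x_n/x₀ = e^(−nδ) ≤ 0.05; take ln: n ≥ ln(1/0.05)/δ = 2.996/1.602 = 1.870.
So 2 complete cycles are required.

2 cycles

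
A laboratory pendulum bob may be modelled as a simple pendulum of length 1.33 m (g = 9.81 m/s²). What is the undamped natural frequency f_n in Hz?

For a simple pendulum ω_n = √(g/L) = √(9.81/1.33) = √7.376 = 2.716 rad/s.
f_n = ω_n/(2π) = 2.716/6.283 = 0.4322 Hz.

0.432 Hz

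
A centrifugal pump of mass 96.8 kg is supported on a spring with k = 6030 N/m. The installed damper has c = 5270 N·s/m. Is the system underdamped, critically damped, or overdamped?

overdamped

c_c = 2√(k·m) = 1528 N·s/m; ζ = c/c_c = 5270/1528 = 3.45.
Since ζ > 1 the system is overdamped.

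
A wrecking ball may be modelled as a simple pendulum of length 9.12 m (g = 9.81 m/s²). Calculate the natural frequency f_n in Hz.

0.165 Hz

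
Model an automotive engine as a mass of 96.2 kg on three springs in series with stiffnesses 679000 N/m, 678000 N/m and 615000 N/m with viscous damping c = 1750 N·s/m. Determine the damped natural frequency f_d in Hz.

Series springs: 1/k_eq = 1/679000 + 1/678000 + 1/615000 = 4.574×10^-6, so k_eq = 218600 N/m.
ω_n = √(k_eq/m) = √(218600/96.2) = 47.67 rad/s.
Critical damping c_c = 2√(k_eq·m) = 2√(218600 × 96.2) = 9172 N·s/m, so ζ = c/c_c = 1750/9172 = 0.1908.
ω_d = ω_n√(1 − ζ²) = 47.67 × √(1 − 0.0364) = 46.80 rad/s.
f_d = ω_d/(2π) = 7.448 Hz.

7.45 Hz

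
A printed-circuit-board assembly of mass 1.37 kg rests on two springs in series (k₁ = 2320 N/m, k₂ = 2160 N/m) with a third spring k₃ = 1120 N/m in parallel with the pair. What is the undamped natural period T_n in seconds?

Series pair: k_s = k₁k₂/(k₁+k₂) = (2320)(2160)/(2320 + 2160) = 1119 N/m. In parallel with k₃: k_eq = 1119 + 1120 = 2239 N/m.
ω_n = √(k_eq/m) = √(2239/1.37) = √1634 = 40.42 rad/s.
T_n = 2π/ω_n = 6.283/40.42 = 0.1554 s.

0.155 s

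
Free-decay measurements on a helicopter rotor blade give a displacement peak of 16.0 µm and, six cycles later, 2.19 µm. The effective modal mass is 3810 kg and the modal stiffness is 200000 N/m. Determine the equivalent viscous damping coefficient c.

Logarithmic decrement δ = (1/n)·ln(x₀/x_n) = (1/6)·ln(16.0/2.19) = (1/6)·ln(7.306) = 0.3314.
ζ = δ/√(4π² + δ²) = 0.3314/√(39.48 + 0.110) = 0.3314/6.292 = 0.05268.
c = ζ · 2√(km) = 0.05268 × 2√(200000 × 3810) = 0.05268 × 55210 = 2908 N·s/m.

2910 N·s/m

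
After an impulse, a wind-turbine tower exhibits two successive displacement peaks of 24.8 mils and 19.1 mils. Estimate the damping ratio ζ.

0.0415

Logarithmic decrement δ = (1/n)·ln(x₀/x_n) = (1/1)·ln(24.8/19.1) = (1/1)·ln(1.298) = 0.2612.
ζ = δ/√(4π² + δ²) = 0.2612/√(39.48 + 0.0682) = 0.2612/6.289 = 0.04153.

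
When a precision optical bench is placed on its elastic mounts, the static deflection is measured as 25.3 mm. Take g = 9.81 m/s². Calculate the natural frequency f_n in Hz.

ω_n = √(g/δ_st) = √(9.81/0.0253) = √387.7 = 19.69 rad/s.
f_n = ω_n/(2π) = 19.69/6.283 = 3.134 Hz.

3.13 Hz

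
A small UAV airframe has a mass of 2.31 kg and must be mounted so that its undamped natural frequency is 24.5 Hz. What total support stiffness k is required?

54700 N/m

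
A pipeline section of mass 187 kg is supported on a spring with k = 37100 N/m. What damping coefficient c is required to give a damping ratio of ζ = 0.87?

c_c = 2√(k·m) = 2√(37100 × 187) = 5268 N·s/m.
c = ζ·c_c = 0.87 × 5268 = 4583 N·s/m.

4580 N·s/m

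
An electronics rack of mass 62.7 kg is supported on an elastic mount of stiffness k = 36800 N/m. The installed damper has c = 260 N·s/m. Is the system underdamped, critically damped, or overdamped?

underdamped

c_c = 2√(k·m) = 3038 N·s/m; ζ = c/c_c = 260/3038 = 0.0856.
Since ζ < 1 the system is underdamped.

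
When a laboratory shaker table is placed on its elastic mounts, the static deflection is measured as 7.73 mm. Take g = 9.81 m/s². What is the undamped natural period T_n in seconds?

ω_n = √(g/δ_st) = √(9.81/0.00773) = √1269 = 35.62 rad/s.
T_n = 2π/ω_n = 6.283/35.62 = 0.1764 s.

0.176 s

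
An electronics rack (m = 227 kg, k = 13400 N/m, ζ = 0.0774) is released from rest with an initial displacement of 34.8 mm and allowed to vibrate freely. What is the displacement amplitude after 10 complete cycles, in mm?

0.265 mm

Logarithmic decrement δ = 2πζ/√(1 − ζ²) = 2π × 0.07740/√(1 − 0.00599) = 0.4878.
After n cycles, x_n/x₀ = e^(−nδ), so x_10 = 34.8 × e^(−10 × 0.4878) = 34.8 × 0.007614 = 0.2650 mm.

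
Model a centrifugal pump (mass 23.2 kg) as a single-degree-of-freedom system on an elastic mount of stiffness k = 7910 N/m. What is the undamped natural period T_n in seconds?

ω_n = √(k/m) = √(7910/23.2) = √340.9 = 18.46 rad/s.
T_n = 2π/ω_n = 6.283/18.46 = 0.3403 s.

0.340 s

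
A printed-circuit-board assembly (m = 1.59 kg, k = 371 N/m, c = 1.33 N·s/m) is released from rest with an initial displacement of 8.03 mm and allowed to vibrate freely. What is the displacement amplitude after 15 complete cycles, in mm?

ζ = c/(2√(km)) = 1.33/(2√(371 × 1.59)) = 1.33/48.58 = 0.02738.
Logarithmic decrement δ = 2πζ/√(1 − ζ²) = 2π × 0.02738/√(1 − 0.000750) = 0.1721.
After n cycles, x_n/x₀ = e^(−nδ), so x_15 = 8.03 × e^(−15 × 0.1721) = 8.03 × 0.07566 = 0.6076 mm.

0.608 mm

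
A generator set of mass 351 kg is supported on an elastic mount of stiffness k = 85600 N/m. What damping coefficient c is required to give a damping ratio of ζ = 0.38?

4170 N·s/m

c_c = 2√(k·m) = 2√(85600 × 351) = 10960 N·s/m.
c = ζ·c_c = 0.38 × 10960 = 4166 N·s/m.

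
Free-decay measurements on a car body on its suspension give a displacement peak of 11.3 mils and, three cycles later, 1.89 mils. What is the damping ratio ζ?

Logarithmic decrement δ = (1/n)·ln(x₀/x_n) = (1/3)·ln(11.3/1.89) = (1/3)·ln(5.979) = 0.5961.
ζ = δ/√(4π² + δ²) = 0.5961/√(39.48 + 0.355) = 0.5961/6.311 = 0.09444.

0.0944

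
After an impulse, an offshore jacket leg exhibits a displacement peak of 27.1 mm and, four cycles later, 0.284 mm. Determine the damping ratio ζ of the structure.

Logarithmic decrement δ = (1/n)·ln(x₀/x_n) = (1/4)·ln(27.1/0.284) = (1/4)·ln(95.42) = 1.140.
ζ = δ/√(4π² + δ²) = 1.140/√(39.48 + 1.30) = 1.140/6.386 = 0.1785.

0.178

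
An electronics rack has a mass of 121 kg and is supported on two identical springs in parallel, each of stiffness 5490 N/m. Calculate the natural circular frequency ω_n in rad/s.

Parallel springs add: k_eq = 2 × 5490 = 10980 N/m.
ω_n = √(k_eq/m) = √(10980/121) = √90.74 = 9.526 rad/s.

9.53 rad/s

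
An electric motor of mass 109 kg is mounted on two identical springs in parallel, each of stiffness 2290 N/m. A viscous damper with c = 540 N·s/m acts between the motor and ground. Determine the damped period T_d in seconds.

Parallel springs add: k_eq = 2 × 2290 = 4580 N/m.
ω_n = √(k_eq/m) = √(4580/109) = 6.482 rad/s.
Critical damping c_c = 2√(k_eq·m) = 2√(4580 × 109) = 1413 N·s/m, so ζ = c/c_c = 540/1413 = 0.3821.
ω_d = ω_n√(1 − ζ²) = 6.482 × √(1 − 0.146) = 5.990 rad/s.
T_d = 2π/ω_d = 1.049 s.

1.05 s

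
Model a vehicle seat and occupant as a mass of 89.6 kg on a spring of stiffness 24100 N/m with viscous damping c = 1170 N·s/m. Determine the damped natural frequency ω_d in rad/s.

15.0 rad/s

ω_n = √(k/m) = √(24100/89.6) = 16.40 rad/s.
Critical damping c_c = 2√(k·m) = 2√(24100 × 89.6) = 2939 N·s/m, so ζ = c/c_c = 1170/2939 = 0.3981.
ω_d = ω_n√(1 − ζ²) = 16.40 × √(1 − 0.158) = 15.04 rad/s.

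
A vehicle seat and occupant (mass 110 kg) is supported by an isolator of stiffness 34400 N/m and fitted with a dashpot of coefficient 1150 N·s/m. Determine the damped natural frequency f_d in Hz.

ω_n = √(k/m) = √(34400/110) = 17.68 rad/s.
Critical damping c_c = 2√(k·m) = 2√(34400 × 110) = 3891 N·s/m, so ζ = c/c_c = 1150/3891 = 0.2956.
ω_d = ω_n√(1 − ζ²) = 17.68 × √(1 − 0.0874) = 16.89 rad/s.
f_d = ω_d/(2π) = 2.689 Hz.

2.69 Hz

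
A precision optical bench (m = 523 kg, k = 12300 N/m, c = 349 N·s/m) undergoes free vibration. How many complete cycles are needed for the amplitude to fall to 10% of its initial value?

ζ = c/(2√(km)) = 349/(2√(12300 × 523)) = 349/5073 = 0.06880.
Logarithmic decrement δ = 2πζ/√(1 − ζ²) = 2π × 0.06880/√(1 − 0.00473) = 0.4333.
x_n/x₀ = e^(−nδ) ≤ 0.1; take ln: n ≥ ln(1/0.1)/δ = 2.303/0.4333 = 5.314.
So 6 complete cycles are required.

6 cycles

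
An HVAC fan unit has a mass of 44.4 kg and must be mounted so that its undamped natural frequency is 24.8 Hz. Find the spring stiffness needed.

ω_n = 2πf_n = 2π × 24.8 = 155.8 rad/s.
k = m·ω_n² = 44.4 × 155.8² = 44.4 × 24280 = 1078000 N/m.

1080000 N/m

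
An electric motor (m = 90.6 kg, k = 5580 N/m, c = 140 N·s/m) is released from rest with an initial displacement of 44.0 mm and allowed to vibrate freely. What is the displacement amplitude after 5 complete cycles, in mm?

1.97 mm

ζ = c/(2√(km)) = 140/(2√(5580 × 90.6)) = 140/1422 = 0.09845.
Logarithmic decrement δ = 2πζ/√(1 − ζ²) = 2π × 0.09845/√(1 − 0.00969) = 0.6216.
After n cycles, x_n/x₀ = e^(−nδ), so x_5 = 44.0 × e^(−5 × 0.6216) = 44.0 × 0.04469 = 1.966 mm.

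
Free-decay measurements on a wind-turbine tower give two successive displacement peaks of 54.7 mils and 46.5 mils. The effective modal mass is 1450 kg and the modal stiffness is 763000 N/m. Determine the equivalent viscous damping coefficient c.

1720 N·s/m

Logarithmic decrement δ = (1/n)·ln(x₀/x_n) = (1/1)·ln(54.7/46.5) = (1/1)·ln(1.176) = 0.1624.
ζ = δ/√(4π² + δ²) = 0.1624/√(39.48 + 0.0264) = 0.1624/6.285 = 0.02584.
c = ζ · 2√(km) = 0.02584 × 2√(763000 × 1450) = 0.02584 × 66520 = 1719 N·s/m.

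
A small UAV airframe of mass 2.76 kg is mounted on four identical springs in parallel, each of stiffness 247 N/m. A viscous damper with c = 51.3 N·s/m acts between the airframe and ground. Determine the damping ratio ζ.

0.491

Parallel springs add: k_eq = 4 × 247 = 988.0 N/m.
ω_n = √(k_eq/m) = √(988.0/2.76) = 18.92 rad/s.
Critical damping c_c = 2√(k_eq·m) = 2√(988.0 × 2.76) = 104.4 N·s/m, so ζ = c/c_c = 51.3/104.4 = 0.4912.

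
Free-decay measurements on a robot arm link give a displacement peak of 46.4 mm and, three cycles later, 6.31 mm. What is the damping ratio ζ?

0.105

Logarithmic decrement δ = (1/n)·ln(x₀/x_n) = (1/3)·ln(46.4/6.31) = (1/3)·ln(7.353) = 0.6651.
ζ = δ/√(4π² + δ²) = 0.6651/√(39.48 + 0.442) = 0.6651/6.318 = 0.1053.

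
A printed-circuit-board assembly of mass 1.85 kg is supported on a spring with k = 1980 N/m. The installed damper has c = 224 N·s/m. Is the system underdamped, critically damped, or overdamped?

overdamped

c_c = 2√(k·m) = 121.0 N·s/m; ζ = c/c_c = 224/121.0 = 1.85.
Since ζ > 1 the system is overdamped.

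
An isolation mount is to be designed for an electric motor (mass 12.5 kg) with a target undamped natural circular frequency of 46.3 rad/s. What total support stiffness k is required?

26800 N/m

k = m·ω_n² = 12.5 × 46.30² = 12.5 × 2144 = 26800 N/m.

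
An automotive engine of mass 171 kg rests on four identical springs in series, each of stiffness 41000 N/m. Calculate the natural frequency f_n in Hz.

1.23 Hz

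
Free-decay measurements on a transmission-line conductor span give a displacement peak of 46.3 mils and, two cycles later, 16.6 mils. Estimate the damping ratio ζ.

Logarithmic decrement δ = (1/n)·ln(x₀/x_n) = (1/2)·ln(46.3/16.6) = (1/2)·ln(2.789) = 0.5129.
ζ = δ/√(4π² + δ²) = 0.5129/√(39.48 + 0.263) = 0.5129/6.304 = 0.08136.

0.0814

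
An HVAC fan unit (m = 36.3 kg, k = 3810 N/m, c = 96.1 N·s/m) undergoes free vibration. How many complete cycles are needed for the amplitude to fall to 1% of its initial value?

6 cycles

ζ = c/(2√(km)) = 96.1/(2√(3810 × 36.3)) = 96.1/743.8 = 0.1292.
Logarithmic decrement δ = 2πζ/√(1 − ζ²) = 2π × 0.1292/√(1 − 0.0167) = 0.8187.
x_n/x₀ = e^(−nδ) ≤ 0.01; take ln: n ≥ ln(1/0.01)/δ = 4.605/0.8187 = 5.625.
So 6 complete cycles are required.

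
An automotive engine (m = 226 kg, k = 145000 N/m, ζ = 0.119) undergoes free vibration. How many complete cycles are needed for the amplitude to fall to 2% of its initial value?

6 cycles

Logarithmic decrement δ = 2πζ/√(1 − ζ²) = 2π × 0.1190/√(1 − 0.0142) = 0.7531.
x_n/x₀ = e^(−nδ) ≤ 0.02; take ln: n ≥ ln(1/0.02)/δ = 3.912/0.7531 = 5.195.
So 6 complete cycles are required.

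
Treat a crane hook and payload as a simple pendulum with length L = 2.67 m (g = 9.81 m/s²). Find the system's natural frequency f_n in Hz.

0.305 Hz

For a simple pendulum ω_n = √(g/L) = √(9.81/2.67) = √3.674 = 1.917 rad/s.
f_n = ω_n/(2π) = 1.917/6.283 = 0.3051 Hz.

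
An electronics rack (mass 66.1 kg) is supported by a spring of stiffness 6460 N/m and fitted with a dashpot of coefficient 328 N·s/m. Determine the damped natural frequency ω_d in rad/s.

9.57 rad/s

ω_n = √(k/m) = √(6460/66.1) = 9.886 rad/s.
Critical damping c_c = 2√(k·m) = 2√(6460 × 66.1) = 1307 N·s/m, so ζ = c/c_c = 328/1307 = 0.2510.
ω_d = ω_n√(1 − ζ²) = 9.886 × √(1 − 0.0630) = 9.569 rad/s.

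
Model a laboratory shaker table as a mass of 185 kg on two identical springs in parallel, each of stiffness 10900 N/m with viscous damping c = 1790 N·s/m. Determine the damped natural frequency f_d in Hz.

1.55 Hz

Parallel springs add: k_eq = 2 × 10900 = 21800 N/m.
ω_n = √(k_eq/m) = √(21800/185) = 10.86 rad/s.
Critical damping c_c = 2√(k_eq·m) = 2√(21800 × 185) = 4016 N·s/m, so ζ = c/c_c = 1790/4016 = 0.4457.
ω_d = ω_n√(1 − ζ²) = 10.86 × √(1 − 0.199) = 9.718 rad/s.
f_d = ω_d/(2π) = 1.547 Hz.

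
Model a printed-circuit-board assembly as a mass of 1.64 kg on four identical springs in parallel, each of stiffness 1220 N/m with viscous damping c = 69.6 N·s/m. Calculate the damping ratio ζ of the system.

Parallel springs add: k_eq = 4 × 1220 = 4880 N/m.
ω_n = √(k_eq/m) = √(4880/1.64) = 54.55 rad/s.
Critical damping c_c = 2√(k_eq·m) = 2√(4880 × 1.64) = 178.9 N·s/m, so ζ = c/c_c = 69.6/178.9 = 0.3890.

0.389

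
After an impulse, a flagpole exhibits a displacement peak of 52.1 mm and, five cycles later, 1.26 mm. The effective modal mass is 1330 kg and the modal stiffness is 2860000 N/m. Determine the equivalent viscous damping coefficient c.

14500 N·s/m

Logarithmic decrement δ = (1/n)·ln(x₀/x_n) = (1/5)·ln(52.1/1.26) = (1/5)·ln(41.35) = 0.7444.
ζ = δ/√(4π² + δ²) = 0.7444/√(39.48 + 0.554) = 0.7444/6.327 = 0.1177.
c = ζ · 2√(km) = 0.1177 × 2√(2860000 × 1330) = 0.1177 × 123300 = 14510 N·s/m.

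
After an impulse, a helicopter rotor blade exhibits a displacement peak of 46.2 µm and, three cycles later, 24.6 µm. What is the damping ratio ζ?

Logarithmic decrement δ = (1/n)·ln(x₀/x_n) = (1/3)·ln(46.2/24.6) = (1/3)·ln(1.878) = 0.2101.
ζ = δ/√(4π² + δ²) = 0.2101/√(39.48 + 0.0441) = 0.2101/6.287 = 0.03342.

0.0334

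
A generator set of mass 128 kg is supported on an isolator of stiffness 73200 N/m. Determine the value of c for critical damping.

c_c = 2√(k·m) = 2√(73200 × 128) = 2 × 3061 = 6122 N·s/m.

6120 N·s/m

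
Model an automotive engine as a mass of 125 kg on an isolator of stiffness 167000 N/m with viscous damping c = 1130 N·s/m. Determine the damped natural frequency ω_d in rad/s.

36.3 rad/s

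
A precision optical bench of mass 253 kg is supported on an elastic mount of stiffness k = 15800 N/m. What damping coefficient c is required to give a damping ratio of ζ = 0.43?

c_c = 2√(k·m) = 2√(15800 × 253) = 3999 N·s/m.
c = ζ·c_c = 0.43 × 3999 = 1719 N·s/m.

1720 N·s/m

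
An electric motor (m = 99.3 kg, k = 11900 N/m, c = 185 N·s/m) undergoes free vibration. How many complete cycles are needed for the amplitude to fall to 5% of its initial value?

6 cycles

ζ = c/(2√(km)) = 185/(2√(11900 × 99.3)) = 185/2174 = 0.08509.
Logarithmic decrement δ = 2πζ/√(1 − ζ²) = 2π × 0.08509/√(1 − 0.00724) = 0.5366.
x_n/x₀ = e^(−nδ) ≤ 0.05; take ln: n ≥ ln(1/0.05)/δ = 2.996/0.5366 = 5.583.
So 6 complete cycles are required.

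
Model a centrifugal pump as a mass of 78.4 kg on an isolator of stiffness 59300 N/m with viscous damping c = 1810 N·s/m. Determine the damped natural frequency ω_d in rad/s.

ω_n = √(k/m) = √(59300/78.4) = 27.50 rad/s.
Critical damping c_c = 2√(k·m) = 2√(59300 × 78.4) = 4312 N·s/m, so ζ = c/c_c = 1810/4312 = 0.4197.
ω_d = ω_n√(1 − ζ²) = 27.50 × √(1 − 0.176) = 24.96 rad/s.

25.0 rad/s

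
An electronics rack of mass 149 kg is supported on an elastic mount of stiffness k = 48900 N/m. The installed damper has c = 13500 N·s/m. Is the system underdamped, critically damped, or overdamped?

overdamped

c_c = 2√(k·m) = 5399 N·s/m; ζ = c/c_c = 13500/5399 = 2.50.
Since ζ > 1 the system is overdamped.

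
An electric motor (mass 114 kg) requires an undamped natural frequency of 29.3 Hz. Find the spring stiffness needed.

3860000 N/m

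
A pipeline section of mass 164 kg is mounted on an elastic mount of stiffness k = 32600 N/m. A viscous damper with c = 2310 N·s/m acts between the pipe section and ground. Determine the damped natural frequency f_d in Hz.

1.94 Hz

ω_n = √(k/m) = √(32600/164) = 14.10 rad/s.
Critical damping c_c = 2√(k·m) = 2√(32600 × 164) = 4624 N·s/m, so ζ = c/c_c = 2310/4624 = 0.4995.
ω_d = ω_n√(1 − ζ²) = 14.10 × √(1 − 0.250) = 12.21 rad/s.
f_d = ω_d/(2π) = 1.944 Hz.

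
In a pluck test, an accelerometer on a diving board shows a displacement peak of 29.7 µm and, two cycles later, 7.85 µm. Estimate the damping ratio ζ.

0.105

Logarithmic decrement δ = (1/n)·ln(x₀/x_n) = (1/2)·ln(29.7/7.85) = (1/2)·ln(3.783) = 0.6653.
ζ = δ/√(4π² + δ²) = 0.6653/√(39.48 + 0.443) = 0.6653/6.318 = 0.1053.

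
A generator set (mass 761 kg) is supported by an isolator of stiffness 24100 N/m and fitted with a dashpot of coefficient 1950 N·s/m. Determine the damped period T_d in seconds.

ω_n = √(k/m) = √(24100/761) = 5.628 rad/s.
Critical damping c_c = 2√(k·m) = 2√(24100 × 761) = 8565 N·s/m, so ζ = c/c_c = 1950/8565 = 0.2277.
ω_d = ω_n√(1 − ζ²) = 5.628 × √(1 − 0.0518) = 5.480 rad/s.
T_d = 2π/ω_d = 1.147 s.

1.15 s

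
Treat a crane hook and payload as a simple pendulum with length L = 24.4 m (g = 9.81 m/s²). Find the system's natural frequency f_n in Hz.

0.101 Hz

For a simple pendulum ω_n = √(g/L) = √(9.81/24.4) = √0.4020 = 0.6341 rad/s.
f_n = ω_n/(2π) = 0.6341/6.283 = 0.1009 Hz.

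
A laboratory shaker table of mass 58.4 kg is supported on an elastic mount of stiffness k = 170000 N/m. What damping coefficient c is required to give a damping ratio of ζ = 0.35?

2210 N·s/m

c_c = 2√(k·m) = 2√(170000 × 58.4) = 6302 N·s/m.
c = ζ·c_c = 0.35 × 6302 = 2206 N·s/m.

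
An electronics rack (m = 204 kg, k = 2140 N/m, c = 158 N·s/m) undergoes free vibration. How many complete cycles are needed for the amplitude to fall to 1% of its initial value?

ζ = c/(2√(km)) = 158/(2√(2140 × 204)) = 158/1321 = 0.1196.
Logarithmic decrement δ = 2πζ/√(1 − ζ²) = 2π × 0.1196/√(1 − 0.0143) = 0.7567.
x_n/x₀ = e^(−nδ) ≤ 0.01; take ln: n ≥ ln(1/0.01)/δ = 4.605/0.7567 = 6.086.
So 7 complete cycles are required.

7 cycles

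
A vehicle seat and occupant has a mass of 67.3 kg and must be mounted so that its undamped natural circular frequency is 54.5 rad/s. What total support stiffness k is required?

k = m·ω_n² = 67.3 × 54.50² = 67.3 × 2970 = 199900 N/m.

200000 N/m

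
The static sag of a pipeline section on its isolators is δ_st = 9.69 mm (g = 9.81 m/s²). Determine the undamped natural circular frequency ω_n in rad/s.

31.8 rad/s

ω_n = √(g/δ_st) = √(9.81/0.00969) = √1012 = 31.82 rad/s.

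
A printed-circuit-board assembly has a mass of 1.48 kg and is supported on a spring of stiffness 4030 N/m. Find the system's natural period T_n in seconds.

ω_n = √(k/m) = √(4030/1.48) = √2723 = 52.18 rad/s.
T_n = 2π/ω_n = 6.283/52.18 = 0.1204 s.

0.120 s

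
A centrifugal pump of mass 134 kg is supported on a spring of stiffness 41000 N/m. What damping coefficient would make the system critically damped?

c_c = 2√(k·m) = 2√(41000 × 134) = 2 × 2344 = 4688 N·s/m.

4690 N·s/m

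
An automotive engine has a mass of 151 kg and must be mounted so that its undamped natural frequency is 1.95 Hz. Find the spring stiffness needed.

ω_n = 2πf_n = 2π × 1.95 = 12.25 rad/s.
k = m·ω_n² = 151 × 12.25² = 151 × 150.1 = 22670 N/m.

22700 N/m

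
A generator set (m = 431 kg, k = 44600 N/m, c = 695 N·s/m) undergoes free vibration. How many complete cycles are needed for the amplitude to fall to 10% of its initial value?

ζ = c/(2√(km)) = 695/(2√(44600 × 431)) = 695/8769 = 0.07926.
Logarithmic decrement δ = 2πζ/√(1 − ζ²) = 2π × 0.07926/√(1 − 0.00628) = 0.4996.
x_n/x₀ = e^(−nδ) ≤ 0.1; take ln: n ≥ ln(1/0.1)/δ = 2.303/0.4996 = 4.609.
So 5 complete cycles are required.

5 cycles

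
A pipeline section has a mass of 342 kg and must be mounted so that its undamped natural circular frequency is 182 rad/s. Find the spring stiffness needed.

k = m·ω_n² = 342 × 182.0² = 342 × 33120 = 11330000 N/m.

11300000 N/m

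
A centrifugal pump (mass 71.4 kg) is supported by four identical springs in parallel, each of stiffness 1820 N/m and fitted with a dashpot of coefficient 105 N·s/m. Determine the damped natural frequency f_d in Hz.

Parallel springs add: k_eq = 4 × 1820 = 7280 N/m.
ω_n = √(k_eq/m) = √(7280/71.4) = 10.10 rad/s.
Critical damping c_c = 2√(k_eq·m) = 2√(7280 × 71.4) = 1442 N·s/m, so ζ = c/c_c = 105/1442 = 0.07282.
ω_d = ω_n√(1 − ζ²) = 10.10 × √(1 − 0.00530) = 10.07 rad/s.
f_d = ω_d/(2π) = 1.603 Hz.

1.60 Hz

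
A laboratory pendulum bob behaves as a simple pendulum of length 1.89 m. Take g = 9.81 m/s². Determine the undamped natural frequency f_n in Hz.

0.363 Hz

For a simple pendulum ω_n = √(g/L) = √(9.81/1.89) = √5.190 = 2.278 rad/s.
f_n = ω_n/(2π) = 2.278/6.283 = 0.3626 Hz.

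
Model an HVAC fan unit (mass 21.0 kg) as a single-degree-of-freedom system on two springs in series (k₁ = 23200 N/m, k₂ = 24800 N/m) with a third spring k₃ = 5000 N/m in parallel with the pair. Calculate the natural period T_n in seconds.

0.221 s

Series pair: k_s = k₁k₂/(k₁+k₂) = (23200)(24800)/(23200 + 24800) = 11990 N/m. In parallel with k₃: k_eq = 11990 + 5000 = 16990 N/m.
ω_n = √(k_eq/m) = √(16990/21.0) = √808.9 = 28.44 rad/s.
T_n = 2π/ω_n = 6.283/28.44 = 0.2209 s.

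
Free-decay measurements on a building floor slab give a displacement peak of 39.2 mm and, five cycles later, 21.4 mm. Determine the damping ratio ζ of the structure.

0.0193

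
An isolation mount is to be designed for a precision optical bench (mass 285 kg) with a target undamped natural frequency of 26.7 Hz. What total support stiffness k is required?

ω_n = 2πf_n = 2π × 26.7 = 167.8 rad/s.
k = m·ω_n² = 285 × 167.8² = 285 × 28140 = 8021000 N/m.

8020000 N/m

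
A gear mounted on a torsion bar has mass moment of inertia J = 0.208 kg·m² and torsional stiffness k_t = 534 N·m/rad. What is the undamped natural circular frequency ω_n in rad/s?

ω_n = √(k_t/J) = √(534/0.208) = √2567 = 50.67 rad/s.

50.7 rad/s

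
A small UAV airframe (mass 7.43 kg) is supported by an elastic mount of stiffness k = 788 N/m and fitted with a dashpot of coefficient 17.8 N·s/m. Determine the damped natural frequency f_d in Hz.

ω_n = √(k/m) = √(788.0/7.43) = 10.30 rad/s.
Critical damping c_c = 2√(k·m) = 2√(788.0 × 7.43) = 153.0 N·s/m, so ζ = c/c_c = 17.8/153.0 = 0.1163.
ω_d = ω_n√(1 − ζ²) = 10.30 × √(1 − 0.0135) = 10.23 rad/s.
f_d = ω_d/(2π) = 1.628 Hz.

1.63 Hz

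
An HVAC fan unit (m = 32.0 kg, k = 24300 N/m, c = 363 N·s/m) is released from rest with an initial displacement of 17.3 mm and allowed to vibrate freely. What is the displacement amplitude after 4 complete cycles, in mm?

ζ = c/(2√(km)) = 363/(2√(24300 × 32.0)) = 363/1764 = 0.2058.
Logarithmic decrement δ = 2πζ/√(1 − ζ²) = 2π × 0.2058/√(1 − 0.0424) = 1.322.
After n cycles, x_n/x₀ = e^(−nδ), so x_4 = 17.3 × e^(−4 × 1.322) = 17.3 × 0.005061 = 0.08756 mm.

0.0876 mm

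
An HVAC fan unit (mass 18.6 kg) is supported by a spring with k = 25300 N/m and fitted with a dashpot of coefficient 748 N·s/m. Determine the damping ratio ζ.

ω_n = √(k/m) = √(25300/18.6) = 36.88 rad/s.
Critical damping c_c = 2√(k·m) = 2√(25300 × 18.6) = 1372 N·s/m, so ζ = c/c_c = 748/1372 = 0.5452.

0.545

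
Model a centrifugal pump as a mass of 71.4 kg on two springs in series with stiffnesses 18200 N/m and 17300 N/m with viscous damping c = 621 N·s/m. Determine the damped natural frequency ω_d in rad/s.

Series springs: 1/k_eq = 1/18200 + 1/17300 = 0.0001127, so k_eq = 8869 N/m.
ω_n = √(k_eq/m) = √(8869/71.4) = 11.15 rad/s.
Critical damping c_c = 2√(k_eq·m) = 2√(8869 × 71.4) = 1592 N·s/m, so ζ = c/c_c = 621/1592 = 0.3902.
ω_d = ω_n√(1 − ζ²) = 11.15 × √(1 − 0.152) = 10.26 rad/s.

10.3 rad/s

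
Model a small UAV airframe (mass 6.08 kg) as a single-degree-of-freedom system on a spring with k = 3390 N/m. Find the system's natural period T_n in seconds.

ω_n = √(k/m) = √(3390/6.08) = √557.6 = 23.61 rad/s.
T_n = 2π/ω_n = 6.283/23.61 = 0.2661 s.

0.266 s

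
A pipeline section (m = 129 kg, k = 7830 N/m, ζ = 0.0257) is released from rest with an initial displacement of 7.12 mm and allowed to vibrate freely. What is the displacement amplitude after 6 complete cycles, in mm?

2.70 mm

Logarithmic decrement δ = 2πζ/√(1 − ζ²) = 2π × 0.02570/√(1 − 0.000660) = 0.1615.
After n cycles, x_n/x₀ = e^(−nδ), so x_6 = 7.12 × e^(−6 × 0.1615) = 7.12 × 0.3794 = 2.701 mm.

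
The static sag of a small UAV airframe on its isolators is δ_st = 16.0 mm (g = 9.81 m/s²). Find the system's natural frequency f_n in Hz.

3.94 Hz

ω_n = √(g/δ_st) = √(9.81/0.0160) = √613.1 = 24.76 rad/s.
f_n = ω_n/(2π) = 24.76/6.283 = 3.941 Hz.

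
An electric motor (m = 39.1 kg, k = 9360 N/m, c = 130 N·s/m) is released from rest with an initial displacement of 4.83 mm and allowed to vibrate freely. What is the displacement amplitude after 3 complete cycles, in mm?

ζ = c/(2√(km)) = 130/(2√(9360 × 39.1)) = 130/1210 = 0.1074.
Logarithmic decrement δ = 2πζ/√(1 − ζ²) = 2π × 0.1074/√(1 − 0.0115) = 0.6790.
After n cycles, x_n/x₀ = e^(−nδ), so x_3 = 4.83 × e^(−3 × 0.6790) = 4.83 × 0.1304 = 0.6299 mm.

0.630 mm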